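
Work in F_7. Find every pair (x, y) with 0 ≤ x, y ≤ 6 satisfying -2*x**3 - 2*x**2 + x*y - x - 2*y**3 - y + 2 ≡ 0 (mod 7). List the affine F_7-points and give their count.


Affine F_7-points: {(4, 1), (5, 1), (6, 4), (6, 6)}; count = 4.

For each of the 49 pairs (x, y) ∈ F_7², evaluate f(x, y) mod 7. Record the zeros.
  x = 0: [0↦2, 1↦6, 2↦5, 3↦1, 4↦3, 5↦6, 6↦5]  zeros at y ∈ ∅
  x = 1: [0↦4, 1↦2, 2↦2, 3↦6, 4↦2, 5↦6, 6↦6]  zeros at y ∈ ∅
  x = 2: [0↦4, 1↦3, 2↦4, 3↦2, 4↦6, 5↦4, 6↦5]  zeros at y ∈ ∅
  x = 3: [0↦4, 1↦4, 2↦6, 3↦5, 4↦3, 5↦2, 6↦4]  zeros at y ∈ ∅
  x = 4: [0↦6, 1↦0, 2↦3, 3↦3, 4↦2, 5↦2, 6↦5]  zeros at y ∈ {1}
  x = 5: [0↦5, 1↦0, 2↦4, 3↦5, 4↦5, 5↦6, 6↦3]  zeros at y ∈ {1}
  x = 6: [0↦3, 1↦6, 2↦4, 3↦6, 4↦0, 5↦2, 6↦0]  zeros at y ∈ {4, 6}
Collecting zeros: affine points = {(4, 1), (5, 1), (6, 4), (6, 6)}.
Total count |C(F_7)_aff| = 4.


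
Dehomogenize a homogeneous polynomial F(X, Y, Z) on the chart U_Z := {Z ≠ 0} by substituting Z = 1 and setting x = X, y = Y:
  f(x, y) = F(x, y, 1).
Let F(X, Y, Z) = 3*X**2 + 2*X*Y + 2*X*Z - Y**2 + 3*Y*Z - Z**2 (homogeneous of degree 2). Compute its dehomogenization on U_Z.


f(x, y) = 3*x**2 + 2*x*y + 2*x - y**2 + 3*y - 1

On U_Z we set Z = 1. Each monomial c·X^i·Y^j·Z^k in F becomes c·x^i·y^j·1^k = c·x^i·y^j.
Substituting Z = 1: F(X, Y, 1) = 3*x**2 + 2*x*y + 2*x - y**2 + 3*y - 1.
Note: deg(f) ≤ deg(F) = 2; strict inequality happens when F is divisible by Z (lost terms).


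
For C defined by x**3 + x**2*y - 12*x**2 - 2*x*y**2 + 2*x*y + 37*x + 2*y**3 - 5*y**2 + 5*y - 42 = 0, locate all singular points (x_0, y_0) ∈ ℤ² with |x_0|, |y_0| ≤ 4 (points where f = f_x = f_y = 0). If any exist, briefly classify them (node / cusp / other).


Singular points: {(3, 2)}; classification: node.

Compute partial derivatives:
  f_x = 3*x**2 + 2*x*y - 24*x - 2*y**2 + 2*y + 37.
  f_y = x**2 - 4*x*y + 2*x + 6*y**2 - 10*y + 5.
Scan x_0 ∈ {−4, ..., 4}. For each x_0, f_y(x_0, y) is a polynomial in y; find its integer roots y ∈ {−4, ..., 4}, then test f_x and f at those candidates.
  x = -4: f_y(-4, y) = 6*y**2 + 6*y + 13; no integer root y with |y| ≤ 4.
  x = -3: f_y(-3, y) = 6*y**2 + 2*y + 8; no integer root y with |y| ≤ 4.
  x = -2: f_y(-2, y) = 6*y**2 - 2*y + 5; no integer root y with |y| ≤ 4.
  x = -1: f_y(-1, y) = 6*y**2 - 6*y + 4; no integer root y with |y| ≤ 4.
  x = 0: f_y(0, y) = 6*y**2 - 10*y + 5; no integer root y with |y| ≤ 4.
  x = 1: f_y(1, y) = 6*y**2 - 14*y + 8; vanishes at y ∈ {1}. (1, 1): f_x = 18 ≠ 0.
  x = 2: f_y(2, y) = 6*y**2 - 18*y + 13; no integer root y with |y| ≤ 4.
  x = 3: f_y(3, y) = 6*y**2 - 22*y + 20; vanishes at y ∈ {2}. (3, 2): f_x = 0, f = 0 — SINGULAR.
  x = 4: f_y(4, y) = 6*y**2 - 26*y + 29; no integer root y with |y| ≤ 4.
Only singular point on the grid: (3, 2).
Classify: substitute x = 3 + u, y = 2 + v and expand: f = u**3 + u**2*v - u**2 - 2*u*v**2 + 2*v**3 + v**2.
No constant or linear terms (consistent with a singular point). Quadratic part: -u**2 + v**2. Cubic part: u**3 + u**2*v - 2*u*v**2 + 2*v**3.
The quadratic part v**2 - u**2 = (v − u)(v + u) splits into two distinct linear factors, so there are two distinct tangent lines y − 2 = ±(x − 3) — this is a node (ordinary double point).
Classification: node.


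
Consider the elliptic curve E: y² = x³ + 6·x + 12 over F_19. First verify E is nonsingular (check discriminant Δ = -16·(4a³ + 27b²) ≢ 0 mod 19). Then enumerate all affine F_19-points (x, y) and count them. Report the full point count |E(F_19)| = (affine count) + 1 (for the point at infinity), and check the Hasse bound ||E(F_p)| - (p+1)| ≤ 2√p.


Affine points = {(1, 0), (3, 0), (4, 9), (4, 10), (6, 6), (6, 13), (7, 6), (7, 13), (9, 4), (9, 15), (12, 8), (12, 11), (13, 8), (13, 11), (14, 3), (14, 16), (15, 0), (16, 9), (16, 10), (17, 7), (17, 12), (18, 9), (18, 10)}; affine count = 23; |E(F_19)| = 24.

Discriminant check: Δ ∝ 4a³ + 27b² = 4·6³ + 27·12² = 4·216 + 27·144 ≡ 2 (mod 19). Nonzero ⇒ E is nonsingular.
For each x ∈ F_19, compute rhs = x³ + 6·x + 12 mod 19, then count y ∈ F_19 with y² ≡ rhs.
  x = 0: rhs = 12, matching y values: none (0 points).
  x = 1: rhs = 0, matching y values: 0 (1 points).
  x = 2: rhs = 13, matching y values: none (0 points).
  x = 3: rhs = 0, matching y values: 0 (1 points).
  x = 4: rhs = 5, matching y values: 9, 10 (2 points).
  x = 5: rhs = 15, matching y values: none (0 points).
  x = 6: rhs = 17, matching y values: 6, 13 (2 points).
  x = 7: rhs = 17, matching y values: 6, 13 (2 points).
  x = 8: rhs = 2, matching y values: none (0 points).
  x = 9: rhs = 16, matching y values: 4, 15 (2 points).
  x = 10: rhs = 8, matching y values: none (0 points).
  x = 11: rhs = 3, matching y values: none (0 points).
  x = 12: rhs = 7, matching y values: 8, 11 (2 points).
  x = 13: rhs = 7, matching y values: 8, 11 (2 points).
  x = 14: rhs = 9, matching y values: 3, 16 (2 points).
  x = 15: rhs = 0, matching y values: 0 (1 points).
  x = 16: rhs = 5, matching y values: 9, 10 (2 points).
  x = 17: rhs = 11, matching y values: 7, 12 (2 points).
  x = 18: rhs = 5, matching y values: 9, 10 (2 points).
Total affine count: 23.
Full point count |E(F_19)| = 23 + 1 = 24.
Hasse bound: |24 − (19+1)| = |4| = 4 ≤ 2√19 ≈ 8.7178 ✓.


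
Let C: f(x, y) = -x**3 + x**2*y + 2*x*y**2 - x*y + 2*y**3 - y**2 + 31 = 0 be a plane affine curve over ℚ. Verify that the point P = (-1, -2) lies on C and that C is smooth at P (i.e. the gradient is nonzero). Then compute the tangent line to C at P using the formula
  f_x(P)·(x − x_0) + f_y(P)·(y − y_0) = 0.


Tangent line at P: 11*x + 38*y + 87 = 0.

Step 1: f(-1, -2) = 0, so P lies on C.
Step 2: partial derivatives
  f_x(x, y) = -3*x**2 + 2*x*y + 2*y**2 - y, f_y(x, y) = x**2 + 4*x*y - x + 6*y**2 - 2*y.
  f_x(P) = 11, f_y(P) = 38 (gradient nonzero, so P is smooth).
Step 3: tangent line at P: 11·(x − -1) + 38·(y − -2) = 0.
Expanding: 11*x + 38*y + 87 = 0.


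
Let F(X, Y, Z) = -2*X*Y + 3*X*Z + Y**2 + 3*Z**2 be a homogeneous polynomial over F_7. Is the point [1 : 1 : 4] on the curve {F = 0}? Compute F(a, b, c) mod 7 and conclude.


F(1,1,4) ≡ 3 (mod 7); P is NOT on the curve.

Evaluate F(1, 1, 4) term-by-term (mod 7).
  -2*X*Y ↦ -2·1·1·1 = -2
  3*X*Z ↦ 3·1·1·4 = 12
  Y**2 ↦ 1·1·1·1 = 1
  3*Z**2 ↦ 3·1·1·16 = 48
Sum: F(1, 1, 4) = (-2) + (12) + (1) + (48) = 59.
Reducing mod 7: 59 ≡ 3 (mod 7).
Since F(a, b, c) ≡ 3 ≠ 0 (mod 7), P does NOT lie on the curve.


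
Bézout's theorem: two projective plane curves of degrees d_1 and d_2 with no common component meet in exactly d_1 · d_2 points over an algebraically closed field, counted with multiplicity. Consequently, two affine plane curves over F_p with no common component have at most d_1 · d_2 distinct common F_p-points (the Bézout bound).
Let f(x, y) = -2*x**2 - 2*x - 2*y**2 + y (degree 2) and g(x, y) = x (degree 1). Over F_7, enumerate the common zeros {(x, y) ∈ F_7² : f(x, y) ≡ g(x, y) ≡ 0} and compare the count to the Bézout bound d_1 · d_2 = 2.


Common zeros: {(0, 0), (0, 4)}; count = 2; Bézout bound = 2.

deg(f) = 2, deg(g) = 1, so Bézout bound = 2.
Scan x ∈ F_7. For each x, list the y ∈ F_7 with f(x, y) ≡ 0 and those with g(x, y) ≡ 0 (mod 7); the common zeros in that column are the intersection.
  x = 0: f ≡ 0 at y ∈ {0, 4}; g ≡ 0 at y ∈ {0, 1, 2, 3, 4, 5, 6}; common: {0, 4}.
  x = 1: f ≡ 0 at y ∈ {5, 6}; g ≡ 0 at y ∈ ∅; common: ∅.
  x = 2: f ≡ 0 at y ∈ ∅; g ≡ 0 at y ∈ ∅; common: ∅.
  x = 3: f ≡ 0 at y ∈ ∅; g ≡ 0 at y ∈ ∅; common: ∅.
  x = 4: f ≡ 0 at y ∈ ∅; g ≡ 0 at y ∈ ∅; common: ∅.
  x = 5: f ≡ 0 at y ∈ {5, 6}; g ≡ 0 at y ∈ ∅; common: ∅.
  x = 6: f ≡ 0 at y ∈ {0, 4}; g ≡ 0 at y ∈ ∅; common: ∅.
Collecting: common zeros = {(0, 0), (0, 4)}, so the count is 2.
Comparison with the Bézout bound: 2 ≤ 2 = deg(f)·deg(g), as expected for curves with no common component (the bound is attained).


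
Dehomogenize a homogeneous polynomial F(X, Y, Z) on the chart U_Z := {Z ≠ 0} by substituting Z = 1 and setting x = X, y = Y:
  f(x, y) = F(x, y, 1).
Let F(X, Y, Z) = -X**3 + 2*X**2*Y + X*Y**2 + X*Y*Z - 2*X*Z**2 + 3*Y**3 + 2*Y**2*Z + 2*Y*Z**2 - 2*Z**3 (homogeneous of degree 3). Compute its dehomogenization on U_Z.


f(x, y) = -x**3 + 2*x**2*y + x*y**2 + x*y - 2*x + 3*y**3 + 2*y**2 + 2*y - 2

On U_Z we set Z = 1. Each monomial c·X^i·Y^j·Z^k in F becomes c·x^i·y^j·1^k = c·x^i·y^j.
Substituting Z = 1: F(X, Y, 1) = -x**3 + 2*x**2*y + x*y**2 + x*y - 2*x + 3*y**3 + 2*y**2 + 2*y - 2.
Note: deg(f) ≤ deg(F) = 3; strict inequality happens when F is divisible by Z (lost terms).


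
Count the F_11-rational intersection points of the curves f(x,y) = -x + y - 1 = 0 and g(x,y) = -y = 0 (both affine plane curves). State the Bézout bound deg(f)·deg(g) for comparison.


Common zeros: {(10, 0)}; count = 1; Bézout bound = 1.

deg(f) = 1, deg(g) = 1, so Bézout bound = 1.
Scan x ∈ F_11. For each x, list the y ∈ F_11 with f(x, y) ≡ 0 and those with g(x, y) ≡ 0 (mod 11); the common zeros in that column are the intersection.
  x = 0: f ≡ 0 at y ∈ {1}; g ≡ 0 at y ∈ {0}; common: ∅.
  x = 1: f ≡ 0 at y ∈ {2}; g ≡ 0 at y ∈ {0}; common: ∅.
  x = 2: f ≡ 0 at y ∈ {3}; g ≡ 0 at y ∈ {0}; common: ∅.
  x = 3: f ≡ 0 at y ∈ {4}; g ≡ 0 at y ∈ {0}; common: ∅.
  x = 4: f ≡ 0 at y ∈ {5}; g ≡ 0 at y ∈ {0}; common: ∅.
  x = 5: f ≡ 0 at y ∈ {6}; g ≡ 0 at y ∈ {0}; common: ∅.
  x = 6: f ≡ 0 at y ∈ {7}; g ≡ 0 at y ∈ {0}; common: ∅.
  x = 7: f ≡ 0 at y ∈ {8}; g ≡ 0 at y ∈ {0}; common: ∅.
  x = 8: f ≡ 0 at y ∈ {9}; g ≡ 0 at y ∈ {0}; common: ∅.
  x = 9: f ≡ 0 at y ∈ {10}; g ≡ 0 at y ∈ {0}; common: ∅.
  x = 10: f ≡ 0 at y ∈ {0}; g ≡ 0 at y ∈ {0}; common: {0}.
Collecting: common zeros = {(10, 0)}, so the count is 1.
Comparison with the Bézout bound: 1 ≤ 1 = deg(f)·deg(g), as expected for curves with no common component (the bound is attained).


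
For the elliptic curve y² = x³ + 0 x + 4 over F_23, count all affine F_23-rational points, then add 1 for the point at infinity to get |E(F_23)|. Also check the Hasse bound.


Affine points = {(0, 2), (0, 21), (2, 9), (2, 14), (3, 10), (3, 13), (6, 6), (6, 17), (7, 5), (7, 18), (11, 1), (11, 22), (13, 4), (13, 19), (16, 11), (16, 12), (17, 8), (17, 15), (19, 3), (19, 20), (20, 0), (22, 7), (22, 16)}; affine count = 23; |E(F_23)| = 24.

Discriminant check: Δ ∝ 4a³ + 27b² = 4·0³ + 27·4² = 4·0 + 27·16 ≡ 18 (mod 23). Nonzero ⇒ E is nonsingular.
For each x ∈ F_23, compute rhs = x³ + 0·x + 4 mod 23, then count y ∈ F_23 with y² ≡ rhs.
  x = 0: rhs = 4, matching y values: 2, 21 (2 points).
  x = 1: rhs = 5, matching y values: none (0 points).
  x = 2: rhs = 12, matching y values: 9, 14 (2 points).
  x = 3: rhs = 8, matching y values: 10, 13 (2 points).
  x = 4: rhs = 22, matching y values: none (0 points).
  x = 5: rhs = 14, matching y values: none (0 points).
  x = 6: rhs = 13, matching y values: 6, 17 (2 points).
  x = 7: rhs = 2, matching y values: 5, 18 (2 points).
  x = 8: rhs = 10, matching y values: none (0 points).
  x = 9: rhs = 20, matching y values: none (0 points).
  x = 10: rhs = 15, matching y values: none (0 points).
  x = 11: rhs = 1, matching y values: 1, 22 (2 points).
  x = 12: rhs = 7, matching y values: none (0 points).
  x = 13: rhs = 16, matching y values: 4, 19 (2 points).
  x = 14: rhs = 11, matching y values: none (0 points).
  x = 15: rhs = 21, matching y values: none (0 points).
  x = 16: rhs = 6, matching y values: 11, 12 (2 points).
  x = 17: rhs = 18, matching y values: 8, 15 (2 points).
  x = 18: rhs = 17, matching y values: none (0 points).
  x = 19: rhs = 9, matching y values: 3, 20 (2 points).
  x = 20: rhs = 0, matching y values: 0 (1 points).
  x = 21: rhs = 19, matching y values: none (0 points).
  x = 22: rhs = 3, matching y values: 7, 16 (2 points).
Total affine count: 23.
Full point count |E(F_23)| = 23 + 1 = 24.
Hasse bound: |24 − (23+1)| = |0| = 0 ≤ 2√23 ≈ 9.5917 ✓.


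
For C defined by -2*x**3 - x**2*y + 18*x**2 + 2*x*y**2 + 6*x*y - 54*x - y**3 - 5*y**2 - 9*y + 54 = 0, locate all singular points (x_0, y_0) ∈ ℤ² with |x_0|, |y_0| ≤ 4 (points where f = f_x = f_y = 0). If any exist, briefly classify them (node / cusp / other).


Singular points: {(3, 0)}; classification: cusp.

Compute partial derivatives:
  f_x = -6*x**2 - 2*x*y + 36*x + 2*y**2 + 6*y - 54.
  f_y = -x**2 + 4*x*y + 6*x - 3*y**2 - 10*y - 9.
Scan x_0 ∈ {−4, ..., 4}. For each x_0, f_y(x_0, y) is a polynomial in y; find its integer roots y ∈ {−4, ..., 4}, then test f_x and f at those candidates.
  x = -4: f_y(-4, y) = -3*y**2 - 26*y - 49; no integer root y with |y| ≤ 4.
  x = -3: f_y(-3, y) = -3*y**2 - 22*y - 36; no integer root y with |y| ≤ 4.
  x = -2: f_y(-2, y) = -3*y**2 - 18*y - 25; no integer root y with |y| ≤ 4.
  x = -1: f_y(-1, y) = -3*y**2 - 14*y - 16; vanishes at y ∈ {-2}. (-1, -2): f_x = -104 ≠ 0.
  x = 0: f_y(0, y) = -3*y**2 - 10*y - 9; no integer root y with |y| ≤ 4.
  x = 1: f_y(1, y) = -3*y**2 - 6*y - 4; no integer root y with |y| ≤ 4.
  x = 2: f_y(2, y) = -3*y**2 - 2*y - 1; no integer root y with |y| ≤ 4.
  x = 3: f_y(3, y) = -3*y**2 + 2*y; vanishes at y ∈ {0}. (3, 0): f_x = 0, f = 0 — SINGULAR.
  x = 4: f_y(4, y) = -3*y**2 + 6*y - 1; no integer root y with |y| ≤ 4.
Only singular point on the grid: (3, 0).
Classify: substitute x = 3 + u, y = 0 + v and expand: f = -2*u**3 - u**2*v + 2*u*v**2 - v**3 + v**2.
No constant or linear terms (consistent with a singular point). Quadratic part: v**2. Cubic part: -2*u**3 - u**2*v + 2*u*v**2 - v**3.
The quadratic part v**2 is a perfect square, so there is a single (double) tangent line v = 0, i.e. y = 0. Restricting the cubic part to that line (v = 0) leaves -2*u**3 ≠ 0, so f is not divisible by v and the branch is v² ≈ 2*u**3 to lowest order — this is a cusp.
Classification: cusp.


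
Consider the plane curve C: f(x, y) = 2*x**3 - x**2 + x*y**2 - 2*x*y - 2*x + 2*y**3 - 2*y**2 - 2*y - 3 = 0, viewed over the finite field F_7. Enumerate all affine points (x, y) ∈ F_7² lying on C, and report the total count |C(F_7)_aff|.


Affine F_7-points: {(1, 1), (1, 2), (4, 2), (6, 2)}; count = 4.

For each of the 49 pairs (x, y) ∈ F_7², evaluate f(x, y) mod 7. Record the zeros.
  x = 0: [0↦4, 1↦2, 2↦1, 3↦6, 4↦1, 5↦5, 6↦2]  zeros at y ∈ ∅
  x = 1: [0↦3, 1↦0, 2↦0, 3↦1, 4↦1, 5↦5, 6↦4]  zeros at y ∈ {1, 2}
  x = 2: [0↦5, 1↦1, 2↦2, 3↦6, 4↦4, 5↦1, 6↦2]  zeros at y ∈ ∅
  x = 3: [0↦1, 1↦3, 2↦5, 3↦5, 4↦1, 5↦5, 6↦1]  zeros at y ∈ ∅
  x = 4: [0↦3, 1↦4, 2↦0, 3↦3, 4↦4, 5↦1, 6↦6]  zeros at y ∈ {2}
  x = 5: [0↦2, 1↦2, 2↦6, 3↦5, 4↦4, 5↦1, 6↦1]  zeros at y ∈ ∅
  x = 6: [0↦3, 1↦2, 2↦0, 3↦2, 4↦6, 5↦3, 6↦5]  zeros at y ∈ {2}
Collecting zeros: affine points = {(1, 1), (1, 2), (4, 2), (6, 2)}.
Total count |C(F_7)_aff| = 4.


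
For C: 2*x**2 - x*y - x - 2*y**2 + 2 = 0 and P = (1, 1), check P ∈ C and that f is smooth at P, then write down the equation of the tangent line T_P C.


Tangent line at P: 2*x - 5*y + 3 = 0.

Step 1: f(1, 1) = 0, so P lies on C.
Step 2: partial derivatives
  f_x(x, y) = 4*x - y - 1, f_y(x, y) = -x - 4*y.
  f_x(P) = 2, f_y(P) = -5 (gradient nonzero, so P is smooth).
Step 3: tangent line at P: 2·(x − 1) + -5·(y − 1) = 0.
Expanding: 2*x - 5*y + 3 = 0.


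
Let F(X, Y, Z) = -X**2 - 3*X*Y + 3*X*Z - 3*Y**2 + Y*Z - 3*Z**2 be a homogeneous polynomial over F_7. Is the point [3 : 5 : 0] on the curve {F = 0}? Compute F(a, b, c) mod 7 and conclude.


F(3,5,0) ≡ 4 (mod 7); P is NOT on the curve.

Evaluate F(3, 5, 0) term-by-term (mod 7).
  -X**2 ↦ -1·9·1·1 = -9
  -3*X*Y ↦ -3·3·5·1 = -45
  3*X*Z ↦ 3·3·1·0 = 0
  -3*Y**2 ↦ -3·1·25·1 = -75
  Y*Z ↦ 1·1·5·0 = 0
  -3*Z**2 ↦ -3·1·1·0 = 0
Sum: F(3, 5, 0) = (-9) + (-45) + (0) + (-75) + (0) + (0) = -129.
Reducing mod 7: -129 ≡ 4 (mod 7).
Since F(a, b, c) ≡ 4 ≠ 0 (mod 7), P does NOT lie on the curve.


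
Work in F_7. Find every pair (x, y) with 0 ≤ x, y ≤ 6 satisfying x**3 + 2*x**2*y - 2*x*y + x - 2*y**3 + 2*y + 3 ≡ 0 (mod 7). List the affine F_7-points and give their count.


Affine F_7-points: {(1, 2), (2, 4), (3, 3), (3, 5), (3, 6), (4, 5), (5, 0), (6, 3)}; count = 8.

For each of the 49 pairs (x, y) ∈ F_7², evaluate f(x, y) mod 7. Record the zeros.
  x = 0: [0↦3, 1↦3, 2↦5, 3↦4, 4↦2, 5↦1, 6↦3]  zeros at y ∈ ∅
  x = 1: [0↦5, 1↦5, 2↦0, 3↦6, 4↦4, 5↦3, 6↦5]  zeros at y ∈ {2}
  x = 2: [0↦6, 1↦3, 2↦2, 3↦5, 4↦0, 5↦3, 6↦2]  zeros at y ∈ {4}
  x = 3: [0↦5, 1↦3, 2↦3, 3↦0, 4↦3, 5↦0, 6↦0]  zeros at y ∈ {3, 5, 6}
  x = 4: [0↦1, 1↦4, 2↦2, 3↦4, 4↦5, 5↦0, 6↦5]  zeros at y ∈ {5}
  x = 5: [0↦0, 1↦5, 2↦5, 3↦2, 4↦5, 5↦2, 6↦2]  zeros at y ∈ {0}
  x = 6: [0↦1, 1↦5, 2↦4, 3↦0, 4↦2, 5↦5, 6↦4]  zeros at y ∈ {3}
Collecting zeros: affine points = {(1, 2), (2, 4), (3, 3), (3, 5), (3, 6), (4, 5), (5, 0), (6, 3)}.
Total count |C(F_7)_aff| = 8.


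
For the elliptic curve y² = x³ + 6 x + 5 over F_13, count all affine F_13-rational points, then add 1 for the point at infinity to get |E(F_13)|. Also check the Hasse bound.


Affine points = {(1, 5), (1, 8), (2, 5), (2, 8), (5, 2), (5, 11), (6, 6), (6, 7), (7, 0), (10, 5), (10, 8)}; affine count = 11; |E(F_13)| = 12.

Discriminant check: Δ ∝ 4a³ + 27b² = 4·6³ + 27·5² = 4·216 + 27·25 ≡ 5 (mod 13). Nonzero ⇒ E is nonsingular.
For each x ∈ F_13, compute rhs = x³ + 6·x + 5 mod 13, then count y ∈ F_13 with y² ≡ rhs.
  x = 0: rhs = 5, matching y values: none (0 points).
  x = 1: rhs = 12, matching y values: 5, 8 (2 points).
  x = 2: rhs = 12, matching y values: 5, 8 (2 points).
  x = 3: rhs = 11, matching y values: none (0 points).
  x = 4: rhs = 2, matching y values: none (0 points).
  x = 5: rhs = 4, matching y values: 2, 11 (2 points).
  x = 6: rhs = 10, matching y values: 6, 7 (2 points).
  x = 7: rhs = 0, matching y values: 0 (1 points).
  x = 8: rhs = 6, matching y values: none (0 points).
  x = 9: rhs = 8, matching y values: none (0 points).
  x = 10: rhs = 12, matching y values: 5, 8 (2 points).
  x = 11: rhs = 11, matching y values: none (0 points).
  x = 12: rhs = 11, matching y values: none (0 points).
Total affine count: 11.
Full point count |E(F_13)| = 11 + 1 = 12.
Hasse bound: |12 − (13+1)| = |-2| = 2 ≤ 2√13 ≈ 7.2111 ✓.


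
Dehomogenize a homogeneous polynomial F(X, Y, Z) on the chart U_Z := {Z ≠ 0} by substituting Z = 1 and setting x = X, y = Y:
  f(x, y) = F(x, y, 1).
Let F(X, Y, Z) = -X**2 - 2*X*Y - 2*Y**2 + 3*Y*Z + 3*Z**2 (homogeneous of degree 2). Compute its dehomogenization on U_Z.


f(x, y) = -x**2 - 2*x*y - 2*y**2 + 3*y + 3

On U_Z we set Z = 1. Each monomial c·X^i·Y^j·Z^k in F becomes c·x^i·y^j·1^k = c·x^i·y^j.
Substituting Z = 1: F(X, Y, 1) = -x**2 - 2*x*y - 2*y**2 + 3*y + 3.
Note: deg(f) ≤ deg(F) = 2; strict inequality happens when F is divisible by Z (lost terms).


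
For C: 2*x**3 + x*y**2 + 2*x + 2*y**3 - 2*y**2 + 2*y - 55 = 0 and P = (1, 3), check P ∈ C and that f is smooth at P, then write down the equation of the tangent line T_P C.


Tangent line at P: 17*x + 50*y - 167 = 0.

Step 1: f(1, 3) = 0, so P lies on C.
Step 2: partial derivatives
  f_x(x, y) = 6*x**2 + y**2 + 2, f_y(x, y) = 2*x*y + 6*y**2 - 4*y + 2.
  f_x(P) = 17, f_y(P) = 50 (gradient nonzero, so P is smooth).
Step 3: tangent line at P: 17·(x − 1) + 50·(y − 3) = 0.
Expanding: 17*x + 50*y - 167 = 0.


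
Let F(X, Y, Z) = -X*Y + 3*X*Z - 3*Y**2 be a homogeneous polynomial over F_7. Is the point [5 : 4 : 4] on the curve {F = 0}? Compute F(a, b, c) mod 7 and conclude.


F(5,4,4) ≡ 6 (mod 7); P is NOT on the curve.

Evaluate F(5, 4, 4) term-by-term (mod 7).
  -X*Y ↦ -1·5·4·1 = -20
  3*X*Z ↦ 3·5·1·4 = 60
  -3*Y**2 ↦ -3·1·16·1 = -48
Sum: F(5, 4, 4) = (-20) + (60) + (-48) = -8.
Reducing mod 7: -8 ≡ 6 (mod 7).
Since F(a, b, c) ≡ 6 ≠ 0 (mod 7), P does NOT lie on the curve.


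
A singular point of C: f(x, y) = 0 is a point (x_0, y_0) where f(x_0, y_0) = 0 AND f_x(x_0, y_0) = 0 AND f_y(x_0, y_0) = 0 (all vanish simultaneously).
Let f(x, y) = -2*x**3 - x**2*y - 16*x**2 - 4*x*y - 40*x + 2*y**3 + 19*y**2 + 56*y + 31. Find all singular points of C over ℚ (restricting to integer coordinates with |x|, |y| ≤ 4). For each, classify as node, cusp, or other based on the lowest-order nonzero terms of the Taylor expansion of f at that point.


Singular points: {(-2, -3)}; classification: node.

Compute partial derivatives:
  f_x = -6*x**2 - 2*x*y - 32*x - 4*y - 40.
  f_y = -x**2 - 4*x + 6*y**2 + 38*y + 56.
Scan x_0 ∈ {−4, ..., 4}. For each x_0, f_y(x_0, y) is a polynomial in y; find its integer roots y ∈ {−4, ..., 4}, then test f_x and f at those candidates.
  x = -4: f_y(-4, y) = 6*y**2 + 38*y + 56; vanishes at y ∈ {-4}. (-4, -4): f_x = -24 ≠ 0.
  x = -3: f_y(-3, y) = 6*y**2 + 38*y + 59; no integer root y with |y| ≤ 4.
  x = -2: f_y(-2, y) = 6*y**2 + 38*y + 60; vanishes at y ∈ {-3}. (-2, -3): f_x = 0, f = 0 — SINGULAR.
  x = -1: f_y(-1, y) = 6*y**2 + 38*y + 59; no integer root y with |y| ≤ 4.
  x = 0: f_y(0, y) = 6*y**2 + 38*y + 56; vanishes at y ∈ {-4}. (0, -4): f_x = -24 ≠ 0.
  x = 1: f_y(1, y) = 6*y**2 + 38*y + 51; no integer root y with |y| ≤ 4.
  x = 2: f_y(2, y) = 6*y**2 + 38*y + 44; no integer root y with |y| ≤ 4.
  x = 3: f_y(3, y) = 6*y**2 + 38*y + 35; no integer root y with |y| ≤ 4.
  x = 4: f_y(4, y) = 6*y**2 + 38*y + 24; no integer root y with |y| ≤ 4.
Only singular point on the grid: (-2, -3).
Classify: substitute x = -2 + u, y = -3 + v and expand: f = -2*u**3 - u**2*v - u**2 + 2*v**3 + v**2.
No constant or linear terms (consistent with a singular point). Quadratic part: -u**2 + v**2. Cubic part: -2*u**3 - u**2*v + 2*v**3.
The quadratic part v**2 - u**2 = (v − u)(v + u) splits into two distinct linear factors, so there are two distinct tangent lines y − -3 = ±(x − -2) — this is a node (ordinary double point).
Classification: node.


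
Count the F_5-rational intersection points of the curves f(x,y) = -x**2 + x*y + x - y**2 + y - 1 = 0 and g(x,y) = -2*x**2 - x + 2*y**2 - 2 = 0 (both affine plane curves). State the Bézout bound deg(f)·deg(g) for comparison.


Common zeros: ∅; count = 0; Bézout bound = 4.

deg(f) = 2, deg(g) = 2, so Bézout bound = 4.
Scan x ∈ F_5. For each x, list the y ∈ F_5 with f(x, y) ≡ 0 and those with g(x, y) ≡ 0 (mod 5); the common zeros in that column are the intersection.
  x = 0: f ≡ 0 at y ∈ ∅; g ≡ 0 at y ∈ {1, 4}; common: ∅.
  x = 1: f ≡ 0 at y ∈ {1}; g ≡ 0 at y ∈ {0}; common: ∅.
  x = 2: f ≡ 0 at y ∈ ∅; g ≡ 0 at y ∈ {1, 4}; common: ∅.
  x = 3: f ≡ 0 at y ∈ ∅; g ≡ 0 at y ∈ {2, 3}; common: ∅.
  x = 4: f ≡ 0 at y ∈ ∅; g ≡ 0 at y ∈ {2, 3}; common: ∅.
Collecting: common zeros = ∅, so the count is 0.
Comparison with the Bézout bound: 0 ≤ 4 = deg(f)·deg(g), as expected for curves with no common component (the affine F_5-count falls short of the bound because intersections may lie at infinity, over extension fields, or carry multiplicity).


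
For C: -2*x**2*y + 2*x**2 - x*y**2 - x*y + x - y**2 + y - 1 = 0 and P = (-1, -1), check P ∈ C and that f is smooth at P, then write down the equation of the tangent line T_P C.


Tangent line at P: -7*x - 7 = 0.

Step 1: f(-1, -1) = 0, so P lies on C.
Step 2: partial derivatives
  f_x(x, y) = -4*x*y + 4*x - y**2 - y + 1, f_y(x, y) = -2*x**2 - 2*x*y - x - 2*y + 1.
  f_x(P) = -7, f_y(P) = 0 (gradient nonzero, so P is smooth).
Step 3: tangent line at P: -7·(x − -1) + 0·(y − -1) = 0.
Expanding: -7*x - 7 = 0.


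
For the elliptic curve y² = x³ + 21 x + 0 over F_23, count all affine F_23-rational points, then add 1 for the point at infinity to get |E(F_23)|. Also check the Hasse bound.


Affine points = {(0, 0), (2, 2), (2, 21), (5, 0), (8, 6), (8, 17), (12, 5), (12, 18), (13, 3), (13, 20), (14, 5), (14, 18), (16, 4), (16, 19), (17, 7), (17, 16), (18, 0), (19, 6), (19, 17), (20, 5), (20, 18), (22, 1), (22, 22)}; affine count = 23; |E(F_23)| = 24.

Discriminant check: Δ ∝ 4a³ + 27b² = 4·21³ + 27·0² = 4·9261 + 27·0 ≡ 14 (mod 23). Nonzero ⇒ E is nonsingular.
For each x ∈ F_23, compute rhs = x³ + 21·x + 0 mod 23, then count y ∈ F_23 with y² ≡ rhs.
  x = 0: rhs = 0, matching y values: 0 (1 points).
  x = 1: rhs = 22, matching y values: none (0 points).
  x = 2: rhs = 4, matching y values: 2, 21 (2 points).
  x = 3: rhs = 21, matching y values: none (0 points).
  x = 4: rhs = 10, matching y values: none (0 points).
  x = 5: rhs = 0, matching y values: 0 (1 points).
  x = 6: rhs = 20, matching y values: none (0 points).
  x = 7: rhs = 7, matching y values: none (0 points).
  x = 8: rhs = 13, matching y values: 6, 17 (2 points).
  x = 9: rhs = 21, matching y values: none (0 points).
  x = 10: rhs = 14, matching y values: none (0 points).
  x = 11: rhs = 21, matching y values: none (0 points).
  x = 12: rhs = 2, matching y values: 5, 18 (2 points).
  x = 13: rhs = 9, matching y values: 3, 20 (2 points).
  x = 14: rhs = 2, matching y values: 5, 18 (2 points).
  x = 15: rhs = 10, matching y values: none (0 points).
  x = 16: rhs = 16, matching y values: 4, 19 (2 points).
  x = 17: rhs = 3, matching y values: 7, 16 (2 points).
  x = 18: rhs = 0, matching y values: 0 (1 points).
  x = 19: rhs = 13, matching y values: 6, 17 (2 points).
  x = 20: rhs = 2, matching y values: 5, 18 (2 points).
  x = 21: rhs = 19, matching y values: none (0 points).
  x = 22: rhs = 1, matching y values: 1, 22 (2 points).
Total affine count: 23.
Full point count |E(F_23)| = 23 + 1 = 24.
Hasse bound: |24 − (23+1)| = |0| = 0 ≤ 2√23 ≈ 9.5917 ✓.


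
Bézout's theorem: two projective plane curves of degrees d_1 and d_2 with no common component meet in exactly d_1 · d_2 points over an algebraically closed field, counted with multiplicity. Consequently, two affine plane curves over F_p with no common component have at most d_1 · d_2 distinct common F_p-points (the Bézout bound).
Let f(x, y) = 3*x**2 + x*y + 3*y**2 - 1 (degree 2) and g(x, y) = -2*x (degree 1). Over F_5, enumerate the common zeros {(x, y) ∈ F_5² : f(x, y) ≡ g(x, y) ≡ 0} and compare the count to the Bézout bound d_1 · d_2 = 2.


Common zeros: ∅; count = 0; Bézout bound = 2.

deg(f) = 2, deg(g) = 1, so Bézout bound = 2.
Scan x ∈ F_5. For each x, list the y ∈ F_5 with f(x, y) ≡ 0 and those with g(x, y) ≡ 0 (mod 5); the common zeros in that column are the intersection.
  x = 0: f ≡ 0 at y ∈ ∅; g ≡ 0 at y ∈ {0, 1, 2, 3, 4}; common: ∅.
  x = 1: f ≡ 0 at y ∈ ∅; g ≡ 0 at y ∈ ∅; common: ∅.
  x = 2: f ≡ 0 at y ∈ ∅; g ≡ 0 at y ∈ ∅; common: ∅.
  x = 3: f ≡ 0 at y ∈ ∅; g ≡ 0 at y ∈ ∅; common: ∅.
  x = 4: f ≡ 0 at y ∈ ∅; g ≡ 0 at y ∈ ∅; common: ∅.
Collecting: common zeros = ∅, so the count is 0.
Comparison with the Bézout bound: 0 ≤ 2 = deg(f)·deg(g), as expected for curves with no common component (the affine F_5-count falls short of the bound because intersections may lie at infinity, over extension fields, or carry multiplicity).


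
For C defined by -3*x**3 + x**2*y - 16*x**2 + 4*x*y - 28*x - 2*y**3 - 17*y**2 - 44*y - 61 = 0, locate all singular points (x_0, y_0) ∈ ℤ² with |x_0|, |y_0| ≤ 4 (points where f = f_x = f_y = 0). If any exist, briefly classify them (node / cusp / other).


Singular points: {(-2, -3)}; classification: node.

Compute partial derivatives:
  f_x = -9*x**2 + 2*x*y - 32*x + 4*y - 28.
  f_y = x**2 + 4*x - 6*y**2 - 34*y - 44.
Scan x_0 ∈ {−4, ..., 4}. For each x_0, f_y(x_0, y) is a polynomial in y; find its integer roots y ∈ {−4, ..., 4}, then test f_x and f at those candidates.
  x = -4: f_y(-4, y) = -6*y**2 - 34*y - 44; vanishes at y ∈ {-2}. (-4, -2): f_x = -36 ≠ 0.
  x = -3: f_y(-3, y) = -6*y**2 - 34*y - 47; no integer root y with |y| ≤ 4.
  x = -2: f_y(-2, y) = -6*y**2 - 34*y - 48; vanishes at y ∈ {-3}. (-2, -3): f_x = 0, f = 0 — SINGULAR.
  x = -1: f_y(-1, y) = -6*y**2 - 34*y - 47; no integer root y with |y| ≤ 4.
  x = 0: f_y(0, y) = -6*y**2 - 34*y - 44; vanishes at y ∈ {-2}. (0, -2): f_x = -36 ≠ 0.
  x = 1: f_y(1, y) = -6*y**2 - 34*y - 39; no integer root y with |y| ≤ 4.
  x = 2: f_y(2, y) = -6*y**2 - 34*y - 32; no integer root y with |y| ≤ 4.
  x = 3: f_y(3, y) = -6*y**2 - 34*y - 23; no integer root y with |y| ≤ 4.
  x = 4: f_y(4, y) = -6*y**2 - 34*y - 12; no integer root y with |y| ≤ 4.
Only singular point on the grid: (-2, -3).
Classify: substitute x = -2 + u, y = -3 + v and expand: f = -3*u**3 + u**2*v - u**2 - 2*v**3 + v**2.
No constant or linear terms (consistent with a singular point). Quadratic part: -u**2 + v**2. Cubic part: -3*u**3 + u**2*v - 2*v**3.
The quadratic part v**2 - u**2 = (v − u)(v + u) splits into two distinct linear factors, so there are two distinct tangent lines y − -3 = ±(x − -2) — this is a node (ordinary double point).
Classification: node.


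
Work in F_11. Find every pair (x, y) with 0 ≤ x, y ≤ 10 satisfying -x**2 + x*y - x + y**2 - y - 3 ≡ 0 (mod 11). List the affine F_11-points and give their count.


Affine F_11-points: {(1, 4), (1, 7), (2, 4), (2, 6), (3, 3), (3, 6), (5, 0), (5, 7), (10, 3), (10, 10)}; count = 10.

For each of the 121 pairs (x, y) ∈ F_11², evaluate f(x, y) mod 11. Record the zeros.
  x = 0: [0↦8, 1↦8, 2↦10, 3↦3, 4↦9, 5↦6, 6↦5, 7↦6, 8↦9, 9↦3, 10↦10]  zeros at y ∈ ∅
  x = 1: [0↦6, 1↦7, 2↦10, 3↦4, 4↦0, 5↦9, 6↦9, 7↦0, 8↦4, 9↦10, 10↦7]  zeros at y ∈ {4, 7}
  x = 2: [0↦2, 1↦4, 2↦8, 3↦3, 4↦0, 5↦10, 6↦0, 7↦3, 8↦8, 9↦4, 10↦2]  zeros at y ∈ {4, 6}
  x = 3: [0↦7, 1↦10, 2↦4, 3↦0, 4↦9, 5↦9, 6↦0, 7↦4, 8↦10, 9↦7, 10↦6]  zeros at y ∈ {3, 6}
  x = 4: [0↦10, 1↦3, 2↦9, 3↦6, 4↦5, 5↦6, 6↦9, 7↦3, 8↦10, 9↦8, 10↦8]  zeros at y ∈ ∅
  x = 5: [0↦0, 1↦5, 2↦1, 3↦10, 4↦10, 5↦1, 6↦5, 7↦0, 8↦8, 9↦7, 10↦8]  zeros at y ∈ {0, 7}
  x = 6: [0↦10, 1↦5, 2↦2, 3↦1, 4↦2, 5↦5, 6↦10, 7↦6, 8↦4, 9↦4, 10↦6]  zeros at y ∈ ∅
  x = 7: [0↦7, 1↦3, 2↦1, 3↦1, 4↦3, 5↦7, 6↦2, 7↦10, 8↦9, 9↦10, 10↦2]  zeros at y ∈ ∅
  x = 8: [0↦2, 1↦10, 2↦9, 3↦10, 4↦2, 5↦7, 6↦3, 7↦1, 8↦1, 9↦3, 10↦7]  zeros at y ∈ ∅
  x = 9: [0↦6, 1↦4, 2↦4, 3↦6, 4↦10, 5↦5, 6↦2, 7↦1, 8↦2, 9↦5, 10↦10]  zeros at y ∈ ∅
  x = 10: [0↦8, 1↦7, 2↦8, 3↦0, 4↦5, 5↦1, 6↦10, 7↦10, 8↦1, 9↦5, 10↦0]  zeros at y ∈ {3, 10}
Collecting zeros: affine points = {(1, 4), (1, 7), (2, 4), (2, 6), (3, 3), (3, 6), (5, 0), (5, 7), (10, 3), (10, 10)}.
Total count |C(F_11)_aff| = 10.


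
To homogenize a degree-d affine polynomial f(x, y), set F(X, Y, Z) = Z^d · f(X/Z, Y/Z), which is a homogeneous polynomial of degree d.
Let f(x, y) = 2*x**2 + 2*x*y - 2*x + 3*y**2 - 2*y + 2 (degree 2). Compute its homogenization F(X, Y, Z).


F(X, Y, Z) = 2*X**2 + 2*X*Y - 2*X*Z + 3*Y**2 - 2*Y*Z + 2*Z**2

deg(f) = 2.
Substitute x = X/Z, y = Y/Z into f, then multiply by Z^2.
  monomial 2·x^2·y^0 ↦ 2·X^2·Y^0·Z^0.
  monomial 2·x^1·y^1 ↦ 2·X^1·Y^1·Z^0.
  monomial -2·x^1·y^0 ↦ -2·X^1·Y^0·Z^1.
  monomial 3·x^0·y^2 ↦ 3·X^0·Y^2·Z^0.
  monomial -2·x^0·y^1 ↦ -2·X^0·Y^1·Z^1.
  monomial 2·x^0·y^0 ↦ 2·X^0·Y^0·Z^2.
Collecting: F(X, Y, Z) = 2*X**2 + 2*X*Y - 2*X*Z + 3*Y**2 - 2*Y*Z + 2*Z**2.


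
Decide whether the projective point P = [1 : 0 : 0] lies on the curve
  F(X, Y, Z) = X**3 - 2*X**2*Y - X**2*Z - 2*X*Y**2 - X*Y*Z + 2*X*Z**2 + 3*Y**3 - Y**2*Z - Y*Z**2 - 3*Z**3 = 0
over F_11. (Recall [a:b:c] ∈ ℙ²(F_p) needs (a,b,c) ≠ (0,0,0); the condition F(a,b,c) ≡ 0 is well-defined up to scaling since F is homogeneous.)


F(1,0,0) ≡ 1 (mod 11); P is NOT on the curve.

Evaluate F(1, 0, 0) term-by-term (mod 11).
  X**3 ↦ 1·1·1·1 = 1
  -2*X**2*Y ↦ -2·1·0·1 = 0
  -X**2*Z ↦ -1·1·1·0 = 0
  -2*X*Y**2 ↦ -2·1·0·1 = 0
  -X*Y*Z ↦ -1·1·0·0 = 0
  2*X*Z**2 ↦ 2·1·1·0 = 0
  3*Y**3 ↦ 3·1·0·1 = 0
  -Y**2*Z ↦ -1·1·0·0 = 0
  -Y*Z**2 ↦ -1·1·0·0 = 0
  -3*Z**3 ↦ -3·1·1·0 = 0
Sum: F(1, 0, 0) = (1) + (0) + (0) + (0) + (0) + (0) + (0) + (0) + (0) + (0) = 1.
Reducing mod 11: 1 ≡ 1 (mod 11).
Since F(a, b, c) ≡ 1 ≠ 0 (mod 11), P does NOT lie on the curve.


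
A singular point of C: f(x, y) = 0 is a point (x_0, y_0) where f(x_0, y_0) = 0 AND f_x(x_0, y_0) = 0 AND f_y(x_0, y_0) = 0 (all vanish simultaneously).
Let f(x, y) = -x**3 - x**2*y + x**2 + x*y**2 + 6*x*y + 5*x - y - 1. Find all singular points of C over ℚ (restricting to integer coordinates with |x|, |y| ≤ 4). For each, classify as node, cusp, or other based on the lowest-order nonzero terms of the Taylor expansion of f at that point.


Singular points: {(1, -2)}; classification: cusp.

Compute partial derivatives:
  f_x = -3*x**2 - 2*x*y + 2*x + y**2 + 6*y + 5.
  f_y = -x**2 + 2*x*y + 6*x - 1.
Scan x_0 ∈ {−4, ..., 4}. For each x_0, f_y(x_0, y) is a polynomial in y; find its integer roots y ∈ {−4, ..., 4}, then test f_x and f at those candidates.
  x = -4: f_y(-4, y) = -8*y - 41; no integer root y with |y| ≤ 4.
  x = -3: f_y(-3, y) = -6*y - 28; no integer root y with |y| ≤ 4.
  x = -2: f_y(-2, y) = -4*y - 17; no integer root y with |y| ≤ 4.
  x = -1: f_y(-1, y) = -2*y - 8; vanishes at y ∈ {-4}. (-1, -4): f_x = -16 ≠ 0.
  x = 0: f_y(0, y) = -1; no integer root y with |y| ≤ 4.
  x = 1: f_y(1, y) = 2*y + 4; vanishes at y ∈ {-2}. (1, -2): f_x = 0, f = 0 — SINGULAR.
  x = 2: f_y(2, y) = 4*y + 7; no integer root y with |y| ≤ 4.
  x = 3: f_y(3, y) = 6*y + 8; no integer root y with |y| ≤ 4.
  x = 4: f_y(4, y) = 8*y + 7; no integer root y with |y| ≤ 4.
Only singular point on the grid: (1, -2).
Classify: substitute x = 1 + u, y = -2 + v and expand: f = -u**3 - u**2*v + u*v**2 + v**2.
No constant or linear terms (consistent with a singular point). Quadratic part: v**2. Cubic part: -u**3 - u**2*v + u*v**2.
The quadratic part v**2 is a perfect square, so there is a single (double) tangent line v = 0, i.e. y = -2. Restricting the cubic part to that line (v = 0) leaves -u**3 ≠ 0, so f is not divisible by v and the branch is v² ≈ u**3 to lowest order — this is a cusp.
Classification: cusp.


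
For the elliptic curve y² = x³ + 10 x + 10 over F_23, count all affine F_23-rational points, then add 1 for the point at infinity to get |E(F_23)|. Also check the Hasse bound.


Affine points = {(5, 1), (5, 22), (7, 3), (7, 20), (8, 2), (8, 21), (9, 1), (9, 22), (10, 11), (10, 12), (11, 5), (11, 18), (12, 8), (12, 15), (15, 4), (15, 19)}; affine count = 16; |E(F_23)| = 17.

Discriminant check: Δ ∝ 4a³ + 27b² = 4·10³ + 27·10² = 4·1000 + 27·100 ≡ 7 (mod 23). Nonzero ⇒ E is nonsingular.
For each x ∈ F_23, compute rhs = x³ + 10·x + 10 mod 23, then count y ∈ F_23 with y² ≡ rhs.
  x = 0: rhs = 10, matching y values: none (0 points).
  x = 1: rhs = 21, matching y values: none (0 points).
  x = 2: rhs = 15, matching y values: none (0 points).
  x = 3: rhs = 21, matching y values: none (0 points).
  x = 4: rhs = 22, matching y values: none (0 points).
  x = 5: rhs = 1, matching y values: 1, 22 (2 points).
  x = 6: rhs = 10, matching y values: none (0 points).
  x = 7: rhs = 9, matching y values: 3, 20 (2 points).
  x = 8: rhs = 4, matching y values: 2, 21 (2 points).
  x = 9: rhs = 1, matching y values: 1, 22 (2 points).
  x = 10: rhs = 6, matching y values: 11, 12 (2 points).
  x = 11: rhs = 2, matching y values: 5, 18 (2 points).
  x = 12: rhs = 18, matching y values: 8, 15 (2 points).
  x = 13: rhs = 14, matching y values: none (0 points).
  x = 14: rhs = 19, matching y values: none (0 points).
  x = 15: rhs = 16, matching y values: 4, 19 (2 points).
  x = 16: rhs = 11, matching y values: none (0 points).
  x = 17: rhs = 10, matching y values: none (0 points).
  x = 18: rhs = 19, matching y values: none (0 points).
  x = 19: rhs = 21, matching y values: none (0 points).
  x = 20: rhs = 22, matching y values: none (0 points).
  x = 21: rhs = 5, matching y values: none (0 points).
  x = 22: rhs = 22, matching y values: none (0 points).
Total affine count: 16.
Full point count |E(F_23)| = 16 + 1 = 17.
Hasse bound: |17 − (23+1)| = |-7| = 7 ≤ 2√23 ≈ 9.5917 ✓.


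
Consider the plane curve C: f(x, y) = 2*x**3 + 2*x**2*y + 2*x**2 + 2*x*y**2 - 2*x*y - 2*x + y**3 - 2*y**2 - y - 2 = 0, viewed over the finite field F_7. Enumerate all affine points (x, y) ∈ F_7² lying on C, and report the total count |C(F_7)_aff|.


Affine F_7-points: {(1, 0), (1, 1), (1, 6), (2, 4), (3, 6), (5, 1), (5, 2), (5, 3), (6, 0), (6, 1), (6, 3)}; count = 11.

For each of the 49 pairs (x, y) ∈ F_7², evaluate f(x, y) mod 7. Record the zeros.
  x = 0: [0↦5, 1↦3, 2↦3, 3↦4, 4↦5, 5↦5, 6↦3]  zeros at y ∈ ∅
  x = 1: [0↦0, 1↦0, 2↦6, 3↦3, 4↦4, 5↦1, 6↦0]  zeros at y ∈ {0, 1, 6}
  x = 2: [0↦4, 1↦3, 2↦5, 3↦2, 4↦0, 5↦5, 6↦2]  zeros at y ∈ {4}
  x = 3: [0↦1, 1↦3, 2↦5, 3↦6, 4↦5, 5↦1, 6↦0]  zeros at y ∈ {6}
  x = 4: [0↦3, 1↦5, 2↦4, 3↦6, 4↦3, 5↦1, 6↦6]  zeros at y ∈ ∅
  x = 5: [0↦1, 1↦0, 2↦0, 3↦0, 4↦6, 5↦3, 6↦4]  zeros at y ∈ {1, 2, 3}
  x = 6: [0↦0, 1↦0, 2↦5, 3↦0, 4↦5, 5↦5, 6↦6]  zeros at y ∈ {0, 1, 3}
Collecting zeros: affine points = {(1, 0), (1, 1), (1, 6), (2, 4), (3, 6), (5, 1), (5, 2), (5, 3), (6, 0), (6, 1), (6, 3)}.
Total count |C(F_7)_aff| = 11.


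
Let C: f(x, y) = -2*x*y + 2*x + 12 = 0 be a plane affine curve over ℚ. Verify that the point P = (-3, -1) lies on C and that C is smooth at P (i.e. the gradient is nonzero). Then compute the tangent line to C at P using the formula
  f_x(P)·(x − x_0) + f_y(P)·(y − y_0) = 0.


Tangent line at P: 4*x + 6*y + 18 = 0.

Step 1: f(-3, -1) = 0, so P lies on C.
Step 2: partial derivatives
  f_x(x, y) = 2 - 2*y, f_y(x, y) = -2*x.
  f_x(P) = 4, f_y(P) = 6 (gradient nonzero, so P is smooth).
Step 3: tangent line at P: 4·(x − -3) + 6·(y − -1) = 0.
Expanding: 4*x + 6*y + 18 = 0.


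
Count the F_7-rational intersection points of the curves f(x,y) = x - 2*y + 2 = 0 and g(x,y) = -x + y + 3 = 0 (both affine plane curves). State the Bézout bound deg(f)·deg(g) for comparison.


Common zeros: {(1, 5)}; count = 1; Bézout bound = 1.

deg(f) = 1, deg(g) = 1, so Bézout bound = 1.
Scan x ∈ F_7. For each x, list the y ∈ F_7 with f(x, y) ≡ 0 and those with g(x, y) ≡ 0 (mod 7); the common zeros in that column are the intersection.
  x = 0: f ≡ 0 at y ∈ {1}; g ≡ 0 at y ∈ {4}; common: ∅.
  x = 1: f ≡ 0 at y ∈ {5}; g ≡ 0 at y ∈ {5}; common: {5}.
  x = 2: f ≡ 0 at y ∈ {2}; g ≡ 0 at y ∈ {6}; common: ∅.
  x = 3: f ≡ 0 at y ∈ {6}; g ≡ 0 at y ∈ {0}; common: ∅.
  x = 4: f ≡ 0 at y ∈ {3}; g ≡ 0 at y ∈ {1}; common: ∅.
  x = 5: f ≡ 0 at y ∈ {0}; g ≡ 0 at y ∈ {2}; common: ∅.
  x = 6: f ≡ 0 at y ∈ {4}; g ≡ 0 at y ∈ {3}; common: ∅.
Collecting: common zeros = {(1, 5)}, so the count is 1.
Comparison with the Bézout bound: 1 ≤ 1 = deg(f)·deg(g), as expected for curves with no common component (the bound is attained).


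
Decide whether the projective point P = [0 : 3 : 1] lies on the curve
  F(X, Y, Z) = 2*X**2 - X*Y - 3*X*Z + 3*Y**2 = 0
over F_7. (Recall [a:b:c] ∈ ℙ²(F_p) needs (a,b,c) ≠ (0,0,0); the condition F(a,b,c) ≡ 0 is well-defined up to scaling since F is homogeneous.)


F(0,3,1) ≡ 6 (mod 7); P is NOT on the curve.

Evaluate F(0, 3, 1) term-by-term (mod 7).
  2*X**2 ↦ 2·0·1·1 = 0
  -X*Y ↦ -1·0·3·1 = 0
  -3*X*Z ↦ -3·0·1·1 = 0
  3*Y**2 ↦ 3·1·9·1 = 27
Sum: F(0, 3, 1) = (0) + (0) + (0) + (27) = 27.
Reducing mod 7: 27 ≡ 6 (mod 7).
Since F(a, b, c) ≡ 6 ≠ 0 (mod 7), P does NOT lie on the curve.


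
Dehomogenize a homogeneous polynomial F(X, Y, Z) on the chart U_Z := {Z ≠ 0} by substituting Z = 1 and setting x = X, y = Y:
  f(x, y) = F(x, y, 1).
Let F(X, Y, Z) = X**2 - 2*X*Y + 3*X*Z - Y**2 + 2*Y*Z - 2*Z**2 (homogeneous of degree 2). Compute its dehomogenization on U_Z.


f(x, y) = x**2 - 2*x*y + 3*x - y**2 + 2*y - 2

On U_Z we set Z = 1. Each monomial c·X^i·Y^j·Z^k in F becomes c·x^i·y^j·1^k = c·x^i·y^j.
Substituting Z = 1: F(X, Y, 1) = x**2 - 2*x*y + 3*x - y**2 + 2*y - 2.
Note: deg(f) ≤ deg(F) = 2; strict inequality happens when F is divisible by Z (lost terms).
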